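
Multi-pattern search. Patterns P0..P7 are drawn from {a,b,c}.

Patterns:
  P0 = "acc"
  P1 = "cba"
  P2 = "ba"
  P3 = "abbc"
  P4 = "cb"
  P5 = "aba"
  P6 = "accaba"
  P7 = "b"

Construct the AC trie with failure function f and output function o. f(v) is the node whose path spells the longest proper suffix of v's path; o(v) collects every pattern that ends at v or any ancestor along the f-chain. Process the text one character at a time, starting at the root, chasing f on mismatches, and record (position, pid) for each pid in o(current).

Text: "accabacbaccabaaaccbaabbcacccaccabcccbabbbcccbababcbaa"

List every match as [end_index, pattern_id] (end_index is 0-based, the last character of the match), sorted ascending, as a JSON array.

Construct AC machine:
Trie nodes:
  n0 'ε': a→1 b→7 c→4
  n1 'a': b→9 c→2
  n2 'ac': c→3
  n3 'acc': a→13  [P0 ends]
  n4 'c': b→5
  n5 'cb': a→6  [P4 ends]
  n6 'cba': ·  [P1 ends]
  n7 'b': a→8  [P7 ends]
  n8 'ba': ·  [P2 ends]
  n9 'ab': a→12 b→10
  n10 'abb': c→11
  n11 'abbc': ·  [P3 ends]
  n12 'aba': ·  [P5 ends]
  n13 'acca': b→14
  n14 'accab': a→15
  n15 'accaba': ·  [P6 ends]

BFS fail/out derivation:
  fail(1) 'a': from fail(0)=0 chase 'a': 0 ⇒ 0;  out=∅∪out(0)=∅
  fail(4) 'c': from fail(0)=0 chase 'c': 0 ⇒ 0;  out=∅∪out(0)=∅
  fail(7) 'b': from fail(0)=0 chase 'b': 0 ⇒ 0;  out={7}∪out(0)={7}
  fail(2) 'ac': from fail(1)=0 chase 'c': 0 ⇒ 4;  out=∅∪out(4)=∅
  fail(5) 'cb': from fail(4)=0 chase 'b': 0 ⇒ 7;  out={4}∪out(7)={4,7}
  fail(8) 'ba': from fail(7)=0 chase 'a': 0 ⇒ 1;  out={2}∪out(1)={2}
  fail(9) 'ab': from fail(1)=0 chase 'b': 0 ⇒ 7;  out=∅∪out(7)={7}
  fail(3) 'acc': from fail(2)=4 chase 'c': 4→0 ⇒ 4;  out={0}∪out(4)={0}
  fail(6) 'cba': from fail(5)=7 chase 'a': 7 ⇒ 8;  out={1}∪out(8)={1,2}
  fail(10) 'abb': from fail(9)=7 chase 'b': 7→0 ⇒ 7;  out=∅∪out(7)={7}
  fail(12) 'aba': from fail(9)=7 chase 'a': 7 ⇒ 8;  out={5}∪out(8)={2,5}
  fail(11) 'abbc': from fail(10)=7 chase 'c': 7→0 ⇒ 4;  out={3}∪out(4)={3}
  fail(13) 'acca': from fail(3)=4 chase 'a': 4→0 ⇒ 1;  out=∅∪out(1)=∅
  fail(14) 'accab': from fail(13)=1 chase 'b': 1 ⇒ 9;  out=∅∪out(9)={7}
  fail(15) 'accaba': from fail(14)=9 chase 'a': 9 ⇒ 12;  out={6}∪out(12)={2,5,6}

Run:
[0] read 'a'  n0⇒n1
[1] read 'c'  n1⇒n2
[2] read 'c'  n2⇒n3  → match P0@[0:2]
[3] read 'a'  n3⇒n13
[4] read 'b'  n13⇒n14  → match P7@[4:4]
[5] read 'a'  n14⇒n15  → match P2@[4:5],P5@[3:5],P6@[0:5]
[6] read 'c'  n15⇒n2 (fail-walked)
[7] read 'b'  n2⇒n5 (fail-walked)  → match P4@[6:7],P7@[7:7]
[8] read 'a'  n5⇒n6  → match P1@[6:8],P2@[7:8]
[9] read 'c'  n6⇒n2 (fail-walked)
[10] read 'c'  n2⇒n3  → match P0@[8:10]
[11] read 'a'  n3⇒n13
[12] read 'b'  n13⇒n14  → match P7@[12:12]
[13] read 'a'  n14⇒n15  → match P2@[12:13],P5@[11:13],P6@[8:13]
[14] read 'a'  n15⇒n1 (fail-walked)
[15] read 'a'  n1⇒n1 (fail-walked)
[16] read 'c'  n1⇒n2
[17] read 'c'  n2⇒n3  → match P0@[15:17]
[18] read 'b'  n3⇒n5 (fail-walked)  → match P4@[17:18],P7@[18:18]
[19] read 'a'  n5⇒n6  → match P1@[17:19],P2@[18:19]
[20] read 'a'  n6⇒n1 (fail-walked)
[21] read 'b'  n1⇒n9  → match P7@[21:21]
[22] read 'b'  n9⇒n10  → match P7@[22:22]
[23] read 'c'  n10⇒n11  → match P3@[20:23]
[24] read 'a'  n11⇒n1 (fail-walked)
[25] read 'c'  n1⇒n2
[26] read 'c'  n2⇒n3  → match P0@[24:26]
[27] read 'c'  n3⇒n4 (fail-walked)
[28] read 'a'  n4⇒n1 (fail-walked)
[29] read 'c'  n1⇒n2
[30] read 'c'  n2⇒n3  → match P0@[28:30]
[31] read 'a'  n3⇒n13
[32] read 'b'  n13⇒n14  → match P7@[32:32]
[33] read 'c'  n14⇒n4 (fail-walked)
[34] read 'c'  n4⇒n4 (fail-walked)
[35] read 'c'  n4⇒n4 (fail-walked)
[36] read 'b'  n4⇒n5  → match P4@[35:36],P7@[36:36]
[37] read 'a'  n5⇒n6  → match P1@[35:37],P2@[36:37]
[38] read 'b'  n6⇒n9 (fail-walked)  → match P7@[38:38]
[39] read 'b'  n9⇒n10  → match P7@[39:39]
[40] read 'b'  n10⇒n7 (fail-walked)  → match P7@[40:40]
[41] read 'c'  n7⇒n4 (fail-walked)
[42] read 'c'  n4⇒n4 (fail-walked)
[43] read 'c'  n4⇒n4 (fail-walked)
[44] read 'b'  n4⇒n5  → match P4@[43:44],P7@[44:44]
[45] read 'a'  n5⇒n6  → match P1@[43:45],P2@[44:45]
[46] read 'b'  n6⇒n9 (fail-walked)  → match P7@[46:46]
[47] read 'a'  n9⇒n12  → match P2@[46:47],P5@[45:47]
[48] read 'b'  n12⇒n9 (fail-walked)  → match P7@[48:48]
[49] read 'c'  n9⇒n4 (fail-walked)
[50] read 'b'  n4⇒n5  → match P4@[49:50],P7@[50:50]
[51] read 'a'  n5⇒n6  → match P1@[49:51],P2@[50:51]
[52] read 'a'  n6⇒n1 (fail-walked)

Matches: [[2,0],[4,7],[5,2],[5,5],[5,6],[7,4],[7,7],[8,1],[8,2],[10,0],[12,7],[13,2],[13,5],[13,6],[17,0],[18,4],[18,7],[19,1],[19,2],[21,7],[22,7],[23,3],[26,0],[30,0],[32,7],[36,4],[36,7],[37,1],[37,2],[38,7],[39,7],[40,7],[44,4],[44,7],[45,1],[45,2],[46,7],[47,2],[47,5],[48,7],[50,4],[50,7],[51,1],[51,2]]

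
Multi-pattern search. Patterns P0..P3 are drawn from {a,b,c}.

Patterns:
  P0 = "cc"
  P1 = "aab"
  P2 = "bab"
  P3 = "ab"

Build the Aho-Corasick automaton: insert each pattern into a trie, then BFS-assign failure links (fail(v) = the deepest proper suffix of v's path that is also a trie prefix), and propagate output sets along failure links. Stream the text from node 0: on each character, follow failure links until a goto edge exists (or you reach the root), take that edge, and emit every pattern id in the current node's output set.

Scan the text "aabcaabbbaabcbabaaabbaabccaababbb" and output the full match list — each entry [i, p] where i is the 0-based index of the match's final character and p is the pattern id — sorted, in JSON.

Build:
Trie nodes:
  0='ε' goto a→3 b→6 c→1
  1='c' goto c→2
  2='cc' goto ·  ←P0
  3='a' goto a→4 b→9
  4='aa' goto b→5
  5='aab' goto ·  ←P1
  6='b' goto a→7
  7='ba' goto b→8
  8='bab' goto ·  ←P2
  9='ab' goto ·  ←P3

Failure links (BFS by depth):
  n1('c'): parent n0 fail=0; on 'c' 0 → fail=0;  out ∅∪∅=∅
  n3('a'): parent n0 fail=0; on 'a' 0 → fail=0;  out ∅∪∅=∅
  n6('b'): parent n0 fail=0; on 'b' 0 → fail=0;  out ∅∪∅=∅
  n2('cc'): parent n1 fail=0; on 'c' 0 → fail=1;  out {0}∪∅={0}
  n4('aa'): parent n3 fail=0; on 'a' 0 → fail=3;  out ∅∪∅=∅
  n7('ba'): parent n6 fail=0; on 'a' 0 → fail=3;  out ∅∪∅=∅
  n9('ab'): parent n3 fail=0; on 'b' 0 → fail=6;  out {3}∪∅={3}
  n5('aab'): parent n4 fail=3; on 'b' 3 → fail=9;  out {1}∪{3}={1,3}
  n8('bab'): parent n7 fail=3; on 'b' 3 → fail=9;  out {2}∪{3}={2,3}

Text stream:
i=0 'a': node 0→3
i=1 'a': node 3→4
i=2 'b': node 4→5  emit P1@[0:2],P3@[1:2]
i=3 'c': node 5→1 (fail-walked)
i=4 'a': node 1→3 (fail-walked)
i=5 'a': node 3→4
i=6 'b': node 4→5  emit P1@[4:6],P3@[5:6]
i=7 'b': node 5→6 (fail-walked)
i=8 'b': node 6→6 (fail-walked)
i=9 'a': node 6→7
i=10 'a': node 7→4 (fail-walked)
i=11 'b': node 4→5  emit P1@[9:11],P3@[10:11]
i=12 'c': node 5→1 (fail-walked)
i=13 'b': node 1→6 (fail-walked)
i=14 'a': node 6→7
i=15 'b': node 7→8  emit P2@[13:15],P3@[14:15]
i=16 'a': node 8→7 (fail-walked)
i=17 'a': node 7→4 (fail-walked)
i=18 'a': node 4→4 (fail-walked)
i=19 'b': node 4→5  emit P1@[17:19],P3@[18:19]
i=20 'b': node 5→6 (fail-walked)
i=21 'a': node 6→7
i=22 'a': node 7→4 (fail-walked)
i=23 'b': node 4→5  emit P1@[21:23],P3@[22:23]
i=24 'c': node 5→1 (fail-walked)
i=25 'c': node 1→2  emit P0@[24:25]
i=26 'a': node 2→3 (fail-walked)
i=27 'a': node 3→4
i=28 'b': node 4→5  emit P1@[26:28],P3@[27:28]
i=29 'a': node 5→7 (fail-walked)
i=30 'b': node 7→8  emit P2@[28:30],P3@[29:30]
i=31 'b': node 8→6 (fail-walked)
i=32 'b': node 6→6 (fail-walked)

Result: [[2,1],[2,3],[6,1],[6,3],[11,1],[11,3],[15,2],[15,3],[19,1],[19,3],[23,1],[23,3],[25,0],[28,1],[28,3],[30,2],[30,3]]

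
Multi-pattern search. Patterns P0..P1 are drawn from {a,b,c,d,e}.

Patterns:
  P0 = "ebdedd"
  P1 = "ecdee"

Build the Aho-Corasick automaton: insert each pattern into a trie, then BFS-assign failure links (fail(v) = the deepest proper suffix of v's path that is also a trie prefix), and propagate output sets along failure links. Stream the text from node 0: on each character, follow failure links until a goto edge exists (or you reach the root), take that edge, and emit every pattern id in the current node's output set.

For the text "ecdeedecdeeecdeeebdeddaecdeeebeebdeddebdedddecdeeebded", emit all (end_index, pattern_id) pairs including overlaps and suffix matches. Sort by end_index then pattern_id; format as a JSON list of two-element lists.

Construct AC machine:
Trie (insert patterns):
  n0 'ε': e→1
  n1 'e': b→2 c→7
  n2 'eb': d→3
  n3 'ebd': e→4
  n4 'ebde': d→5
  n5 'ebded': d→6
  n6 'ebdedd': ·  ←P0
  n7 'ec': d→8
  n8 'ecd': e→9
  n9 'ecde': e→10
  n10 'ecdee': ·  ←P1

BFS fail/out derivation:
  n1('e'): parent n0 fail=0; on 'e' 0 → fail=0;  out ∅∪∅=∅
  n2('eb'): parent n1 fail=0; on 'b' 0 → fail=0;  out ∅∪∅=∅
  n7('ec'): parent n1 fail=0; on 'c' 0 → fail=0;  out ∅∪∅=∅
  n3('ebd'): parent n2 fail=0; on 'd' 0 → fail=0;  out ∅∪∅=∅
  n8('ecd'): parent n7 fail=0; on 'd' 0 → fail=0;  out ∅∪∅=∅
  n4('ebde'): parent n3 fail=0; on 'e' 0 → fail=1;  out ∅∪∅=∅
  n9('ecde'): parent n8 fail=0; on 'e' 0 → fail=1;  out ∅∪∅=∅
  n5('ebded'): parent n4 fail=1; on 'd' 1→0 → fail=0;  out ∅∪∅=∅
  n10('ecdee'): parent n9 fail=1; on 'e' 1→0 → fail=1;  out {1}∪∅={1}
  n6('ebdedd'): parent n5 fail=0; on 'd' 0 → fail=0;  out {0}∪∅={0}

Text stream:
[0] read 'e'  n0⇒n1
[1] read 'c'  n1⇒n7
[2] read 'd'  n7⇒n8
[3] read 'e'  n8⇒n9
[4] read 'e'  n9⇒n10  → match P1@[0:4]
[5] read 'd'  n10⇒n0 (via fail)
[6] read 'e'  n0⇒n1
[7] read 'c'  n1⇒n7
[8] read 'd'  n7⇒n8
[9] read 'e'  n8⇒n9
[10] read 'e'  n9⇒n10  → match P1@[6:10]
[11] read 'e'  n10⇒n1 (via fail)
[12] read 'c'  n1⇒n7
[13] read 'd'  n7⇒n8
[14] read 'e'  n8⇒n9
[15] read 'e'  n9⇒n10  → match P1@[11:15]
[16] read 'e'  n10⇒n1 (via fail)
[17] read 'b'  n1⇒n2
[18] read 'd'  n2⇒n3
[19] read 'e'  n3⇒n4
[20] read 'd'  n4⇒n5
[21] read 'd'  n5⇒n6  → match P0@[16:21]
[22] read 'a'  n6⇒n0 (via fail)
[23] read 'e'  n0⇒n1
[24] read 'c'  n1⇒n7
[25] read 'd'  n7⇒n8
[26] read 'e'  n8⇒n9
[27] read 'e'  n9⇒n10  → match P1@[23:27]
[28] read 'e'  n10⇒n1 (via fail)
[29] read 'b'  n1⇒n2
[30] read 'e'  n2⇒n1 (via fail)
[31] read 'e'  n1⇒n1 (via fail)
[32] read 'b'  n1⇒n2
[33] read 'd'  n2⇒n3
[34] read 'e'  n3⇒n4
[35] read 'd'  n4⇒n5
[36] read 'd'  n5⇒n6  → match P0@[31:36]
[37] read 'e'  n6⇒n1 (via fail)
[38] read 'b'  n1⇒n2
[39] read 'd'  n2⇒n3
[40] read 'e'  n3⇒n4
[41] read 'd'  n4⇒n5
[42] read 'd'  n5⇒n6  → match P0@[37:42]
[43] read 'd'  n6⇒n0 (via fail)
[44] read 'e'  n0⇒n1
[45] read 'c'  n1⇒n7
[46] read 'd'  n7⇒n8
[47] read 'e'  n8⇒n9
[48] read 'e'  n9⇒n10  → match P1@[44:48]
[49] read 'e'  n10⇒n1 (via fail)
[50] read 'b'  n1⇒n2
[51] read 'd'  n2⇒n3
[52] read 'e'  n3⇒n4
[53] read 'd'  n4⇒n5

Matches: [[4,1],[10,1],[15,1],[21,0],[27,1],[36,0],[42,0],[48,1]]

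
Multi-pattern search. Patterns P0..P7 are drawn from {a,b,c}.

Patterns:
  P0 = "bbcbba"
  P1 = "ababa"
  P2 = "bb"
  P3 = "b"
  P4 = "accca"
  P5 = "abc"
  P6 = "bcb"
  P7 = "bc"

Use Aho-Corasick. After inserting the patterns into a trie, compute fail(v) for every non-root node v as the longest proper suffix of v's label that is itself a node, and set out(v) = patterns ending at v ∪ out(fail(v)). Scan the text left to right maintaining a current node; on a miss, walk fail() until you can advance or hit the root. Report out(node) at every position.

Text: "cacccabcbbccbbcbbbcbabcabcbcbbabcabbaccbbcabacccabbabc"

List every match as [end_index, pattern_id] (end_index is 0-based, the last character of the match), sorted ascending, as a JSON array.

Build:
Trie (insert patterns):
  0='ε' goto a→7 b→1
  1='b' goto b→2 c→17  [P3 ends]
  2='bb' goto c→3  [P2 ends]
  3='bbc' goto b→4
  4='bbcb' goto b→5
  5='bbcbb' goto a→6
  6='bbcbba' goto ·  [P0 ends]
  7='a' goto b→8 c→12
  8='ab' goto a→9 c→16
  9='aba' goto b→10
  10='abab' goto a→11
  11='ababa' goto ·  [P1 ends]
  12='ac' goto c→13
  13='acc' goto c→14
  14='accc' goto a→15
  15='accca' goto ·  [P4 ends]
  16='abc' goto ·  [P5 ends]
  17='bc' goto b→18  [P7 ends]
  18='bcb' goto ·  [P6 ends]

Failure links (BFS by depth):
  fail(1) 'b': from fail(0)=0 chase 'b': 0 ⇒ 0;  out={3}∪out(0)={3}
  fail(7) 'a': from fail(0)=0 chase 'a': 0 ⇒ 0;  out=∅∪out(0)=∅
  fail(2) 'bb': from fail(1)=0 chase 'b': 0 ⇒ 1;  out={2}∪out(1)={2,3}
  fail(8) 'ab': from fail(7)=0 chase 'b': 0 ⇒ 1;  out=∅∪out(1)={3}
  fail(12) 'ac': from fail(7)=0 chase 'c': 0 ⇒ 0;  out=∅∪out(0)=∅
  fail(17) 'bc': from fail(1)=0 chase 'c': 0 ⇒ 0;  out={7}∪out(0)={7}
  fail(3) 'bbc': from fail(2)=1 chase 'c': 1 ⇒ 17;  out=∅∪out(17)={7}
  fail(9) 'aba': from fail(8)=1 chase 'a': 1→0 ⇒ 7;  out=∅∪out(7)=∅
  fail(13) 'acc': from fail(12)=0 chase 'c': 0 ⇒ 0;  out=∅∪out(0)=∅
  fail(16) 'abc': from fail(8)=1 chase 'c': 1 ⇒ 17;  out={5}∪out(17)={5,7}
  fail(18) 'bcb': from fail(17)=0 chase 'b': 0 ⇒ 1;  out={6}∪out(1)={3,6}
  fail(4) 'bbcb': from fail(3)=17 chase 'b': 17 ⇒ 18;  out=∅∪out(18)={3,6}
  fail(10) 'abab': from fail(9)=7 chase 'b': 7 ⇒ 8;  out=∅∪out(8)={3}
  fail(14) 'accc': from fail(13)=0 chase 'c': 0 ⇒ 0;  out=∅∪out(0)=∅
  fail(5) 'bbcbb': from fail(4)=18 chase 'b': 18→1 ⇒ 2;  out=∅∪out(2)={2,3}
  fail(11) 'ababa': from fail(10)=8 chase 'a': 8 ⇒ 9;  out={1}∪out(9)={1}
  fail(15) 'accca': from fail(14)=0 chase 'a': 0 ⇒ 7;  out={4}∪out(7)={4}
  fail(6) 'bbcbba': from fail(5)=2 chase 'a': 2→1→0 ⇒ 7;  out={0}∪out(7)={0}

Text stream:
[0] read 'c'  n0⇒n0
[1] read 'a'  n0⇒n7
[2] read 'c'  n7⇒n12
[3] read 'c'  n12⇒n13
[4] read 'c'  n13⇒n14
[5] read 'a'  n14⇒n15  ** P4@[1:5]
[6] read 'b'  n15⇒n8 (via fail)  ** P3@[6:6]
[7] read 'c'  n8⇒n16  ** P5@[5:7],P7@[6:7]
[8] read 'b'  n16⇒n18 (via fail)  ** P3@[8:8],P6@[6:8]
[9] read 'b'  n18⇒n2 (via fail)  ** P2@[8:9],P3@[9:9]
[10] read 'c'  n2⇒n3  ** P7@[9:10]
[11] read 'c'  n3⇒n0 (via fail)
[12] read 'b'  n0⇒n1  ** P3@[12:12]
[13] read 'b'  n1⇒n2  ** P2@[12:13],P3@[13:13]
[14] read 'c'  n2⇒n3  ** P7@[13:14]
[15] read 'b'  n3⇒n4  ** P3@[15:15],P6@[13:15]
[16] read 'b'  n4⇒n5  ** P2@[15:16],P3@[16:16]
[17] read 'b'  n5⇒n2 (via fail)  ** P2@[16:17],P3@[17:17]
[18] read 'c'  n2⇒n3  ** P7@[17:18]
[19] read 'b'  n3⇒n4  ** P3@[19:19],P6@[17:19]
[20] read 'a'  n4⇒n7 (via fail)
[21] read 'b'  n7⇒n8  ** P3@[21:21]
[22] read 'c'  n8⇒n16  ** P5@[20:22],P7@[21:22]
[23] read 'a'  n16⇒n7 (via fail)
[24] read 'b'  n7⇒n8  ** P3@[24:24]
[25] read 'c'  n8⇒n16  ** P5@[23:25],P7@[24:25]
[26] read 'b'  n16⇒n18 (via fail)  ** P3@[26:26],P6@[24:26]
[27] read 'c'  n18⇒n17 (via fail)  ** P7@[26:27]
[28] read 'b'  n17⇒n18  ** P3@[28:28],P6@[26:28]
[29] read 'b'  n18⇒n2 (via fail)  ** P2@[28:29],P3@[29:29]
[30] read 'a'  n2⇒n7 (via fail)
[31] read 'b'  n7⇒n8  ** P3@[31:31]
[32] read 'c'  n8⇒n16  ** P5@[30:32],P7@[31:32]
[33] read 'a'  n16⇒n7 (via fail)
[34] read 'b'  n7⇒n8  ** P3@[34:34]
[35] read 'b'  n8⇒n2 (via fail)  ** P2@[34:35],P3@[35:35]
[36] read 'a'  n2⇒n7 (via fail)
[37] read 'c'  n7⇒n12
[38] read 'c'  n12⇒n13
[39] read 'b'  n13⇒n1 (via fail)  ** P3@[39:39]
[40] read 'b'  n1⇒n2  ** P2@[39:40],P3@[40:40]
[41] read 'c'  n2⇒n3  ** P7@[40:41]
[42] read 'a'  n3⇒n7 (via fail)
[43] read 'b'  n7⇒n8  ** P3@[43:43]
[44] read 'a'  n8⇒n9
[45] read 'c'  n9⇒n12 (via fail)
[46] read 'c'  n12⇒n13
[47] read 'c'  n13⇒n14
[48] read 'a'  n14⇒n15  ** P4@[44:48]
[49] read 'b'  n15⇒n8 (via fail)  ** P3@[49:49]
[50] read 'b'  n8⇒n2 (via fail)  ** P2@[49:50],P3@[50:50]
[51] read 'a'  n2⇒n7 (via fail)
[52] read 'b'  n7⇒n8  ** P3@[52:52]
[53] read 'c'  n8⇒n16  ** P5@[51:53],P7@[52:53]

Matches: [[5,4],[6,3],[7,5],[7,7],[8,3],[8,6],[9,2],[9,3],[10,7],[12,3],[13,2],[13,3],[14,7],[15,3],[15,6],[16,2],[16,3],[17,2],[17,3],[18,7],[19,3],[19,6],[21,3],[22,5],[22,7],[24,3],[25,5],[25,7],[26,3],[26,6],[27,7],[28,3],[28,6],[29,2],[29,3],[31,3],[32,5],[32,7],[34,3],[35,2],[35,3],[39,3],[40,2],[40,3],[41,7],[43,3],[48,4],[49,3],[50,2],[50,3],[52,3],[53,5],[53,7]]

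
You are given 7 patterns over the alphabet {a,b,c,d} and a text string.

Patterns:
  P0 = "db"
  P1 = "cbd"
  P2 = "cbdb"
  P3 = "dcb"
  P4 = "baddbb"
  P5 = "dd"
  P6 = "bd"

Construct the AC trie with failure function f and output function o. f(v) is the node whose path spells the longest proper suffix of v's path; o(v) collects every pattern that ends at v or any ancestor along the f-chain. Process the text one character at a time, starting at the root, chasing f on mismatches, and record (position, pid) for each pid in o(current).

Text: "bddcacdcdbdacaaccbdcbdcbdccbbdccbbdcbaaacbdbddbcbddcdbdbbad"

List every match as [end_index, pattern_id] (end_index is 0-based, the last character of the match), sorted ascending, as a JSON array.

Construct AC machine:
Trie nodes:
  0='ε' goto b→9 c→3 d→1
  1='d' goto b→2 c→7 d→15
  2='db' goto ·  [P0 ends]
  3='c' goto b→4
  4='cb' goto d→5
  5='cbd' goto b→6  [P1 ends]
  6='cbdb' goto ·  [P2 ends]
  7='dc' goto b→8
  8='dcb' goto ·  [P3 ends]
  9='b' goto a→10 d→16
  10='ba' goto d→11
  11='bad' goto d→12
  12='badd' goto b→13
  13='baddb' goto b→14
  14='baddbb' goto ·  [P4 ends]
  15='dd' goto ·  [P5 ends]
  16='bd' goto ·  [P6 ends]

BFS fail/out derivation:
  n1('d'): parent n0 fail=0; on 'd' 0 → fail=0;  out ∅∪∅=∅
  n3('c'): parent n0 fail=0; on 'c' 0 → fail=0;  out ∅∪∅=∅
  n9('b'): parent n0 fail=0; on 'b' 0 → fail=0;  out ∅∪∅=∅
  n2('db'): parent n1 fail=0; on 'b' 0 → fail=9;  out {0}∪∅={0}
  n4('cb'): parent n3 fail=0; on 'b' 0 → fail=9;  out ∅∪∅=∅
  n7('dc'): parent n1 fail=0; on 'c' 0 → fail=3;  out ∅∪∅=∅
  n10('ba'): parent n9 fail=0; on 'a' 0 → fail=0;  out ∅∪∅=∅
  n15('dd'): parent n1 fail=0; on 'd' 0 → fail=1;  out {5}∪∅={5}
  n16('bd'): parent n9 fail=0; on 'd' 0 → fail=1;  out {6}∪∅={6}
  n5('cbd'): parent n4 fail=9; on 'd' 9 → fail=16;  out {1}∪{6}={1,6}
  n8('dcb'): parent n7 fail=3; on 'b' 3 → fail=4;  out {3}∪∅={3}
  n11('bad'): parent n10 fail=0; on 'd' 0 → fail=1;  out ∅∪∅=∅
  n6('cbdb'): parent n5 fail=16; on 'b' 16→1 → fail=2;  out {2}∪{0}={0,2}
  n12('badd'): parent n11 fail=1; on 'd' 1 → fail=15;  out ∅∪{5}={5}
  n13('baddb'): parent n12 fail=15; on 'b' 15→1 → fail=2;  out ∅∪{0}={0}
  n14('baddbb'): parent n13 fail=2; on 'b' 2→9→0 → fail=9;  out {4}∪∅={4}

Text stream:
pos 0 'b': at 9
pos 1 'd': at 16  emit P6@[0:1]
pos 2 'd': at 15 (via fail)  emit P5@[1:2]
pos 3 'c': at 7 (via fail)
pos 4 'a': at 0 (via fail)
pos 5 'c': at 3
pos 6 'd': at 1 (via fail)
pos 7 'c': at 7
pos 8 'd': at 1 (via fail)
pos 9 'b': at 2  emit P0@[8:9]
pos 10 'd': at 16 (via fail)  emit P6@[9:10]
pos 11 'a': at 0 (via fail)
pos 12 'c': at 3
pos 13 'a': at 0 (via fail)
pos 14 'a': at 0
pos 15 'c': at 3
pos 16 'c': at 3 (via fail)
pos 17 'b': at 4
pos 18 'd': at 5  emit P1@[16:18],P6@[17:18]
pos 19 'c': at 7 (via fail)
pos 20 'b': at 8  emit P3@[18:20]
pos 21 'd': at 5 (via fail)  emit P1@[19:21],P6@[20:21]
pos 22 'c': at 7 (via fail)
pos 23 'b': at 8  emit P3@[21:23]
pos 24 'd': at 5 (via fail)  emit P1@[22:24],P6@[23:24]
pos 25 'c': at 7 (via fail)
pos 26 'c': at 3 (via fail)
pos 27 'b': at 4
pos 28 'b': at 9 (via fail)
pos 29 'd': at 16  emit P6@[28:29]
pos 30 'c': at 7 (via fail)
pos 31 'c': at 3 (via fail)
pos 32 'b': at 4
pos 33 'b': at 9 (via fail)
pos 34 'd': at 16  emit P6@[33:34]
pos 35 'c': at 7 (via fail)
pos 36 'b': at 8  emit P3@[34:36]
pos 37 'a': at 10 (via fail)
pos 38 'a': at 0 (via fail)
pos 39 'a': at 0
pos 40 'c': at 3
pos 41 'b': at 4
pos 42 'd': at 5  emit P1@[40:42],P6@[41:42]
pos 43 'b': at 6  emit P0@[42:43],P2@[40:43]
pos 44 'd': at 16 (via fail)  emit P6@[43:44]
pos 45 'd': at 15 (via fail)  emit P5@[44:45]
pos 46 'b': at 2 (via fail)  emit P0@[45:46]
pos 47 'c': at 3 (via fail)
pos 48 'b': at 4
pos 49 'd': at 5  emit P1@[47:49],P6@[48:49]
pos 50 'd': at 15 (via fail)  emit P5@[49:50]
pos 51 'c': at 7 (via fail)
pos 52 'd': at 1 (via fail)
pos 53 'b': at 2  emit P0@[52:53]
pos 54 'd': at 16 (via fail)  emit P6@[53:54]
pos 55 'b': at 2 (via fail)  emit P0@[54:55]
pos 56 'b': at 9 (via fail)
pos 57 'a': at 10
pos 58 'd': at 11

Result: [[1,6],[2,5],[9,0],[10,6],[18,1],[18,6],[20,3],[21,1],[21,6],[23,3],[24,1],[24,6],[29,6],[34,6],[36,3],[42,1],[42,6],[43,0],[43,2],[44,6],[45,5],[46,0],[49,1],[49,6],[50,5],[53,0],[54,6],[55,0]]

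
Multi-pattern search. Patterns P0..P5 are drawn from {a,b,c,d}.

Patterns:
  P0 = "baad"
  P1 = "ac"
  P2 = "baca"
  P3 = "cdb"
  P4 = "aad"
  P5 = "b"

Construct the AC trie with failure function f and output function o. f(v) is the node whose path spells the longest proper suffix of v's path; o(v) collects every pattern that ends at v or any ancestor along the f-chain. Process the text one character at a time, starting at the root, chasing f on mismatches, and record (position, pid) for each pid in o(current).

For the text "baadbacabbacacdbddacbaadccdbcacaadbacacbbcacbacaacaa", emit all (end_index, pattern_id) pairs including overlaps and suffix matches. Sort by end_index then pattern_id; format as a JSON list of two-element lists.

Build automaton:
Trie nodes:
  0='ε' goto a→5 b→1 c→9
  1='b' goto a→2  [P5 ends]
  2='ba' goto a→3 c→7
  3='baa' goto d→4
  4='baad' goto ·  [P0 ends]
  5='a' goto a→12 c→6
  6='ac' goto ·  [P1 ends]
  7='bac' goto a→8
  8='baca' goto ·  [P2 ends]
  9='c' goto d→10
  10='cd' goto b→11
  11='cdb' goto ·  [P3 ends]
  12='aa' goto d→13
  13='aad' goto ·  [P4 ends]

BFS fail/out derivation:
  fail(1) 'b': from fail(0)=0 chase 'b': 0 ⇒ 0;  out={5}∪out(0)={5}
  fail(5) 'a': from fail(0)=0 chase 'a': 0 ⇒ 0;  out=∅∪out(0)=∅
  fail(9) 'c': from fail(0)=0 chase 'c': 0 ⇒ 0;  out=∅∪out(0)=∅
  fail(2) 'ba': from fail(1)=0 chase 'a': 0 ⇒ 5;  out=∅∪out(5)=∅
  fail(6) 'ac': from fail(5)=0 chase 'c': 0 ⇒ 9;  out={1}∪out(9)={1}
  fail(10) 'cd': from fail(9)=0 chase 'd': 0 ⇒ 0;  out=∅∪out(0)=∅
  fail(12) 'aa': from fail(5)=0 chase 'a': 0 ⇒ 5;  out=∅∪out(5)=∅
  fail(3) 'baa': from fail(2)=5 chase 'a': 5 ⇒ 12;  out=∅∪out(12)=∅
  fail(7) 'bac': from fail(2)=5 chase 'c': 5 ⇒ 6;  out=∅∪out(6)={1}
  fail(11) 'cdb': from fail(10)=0 chase 'b': 0 ⇒ 1;  out={3}∪out(1)={3,5}
  fail(13) 'aad': from fail(12)=5 chase 'd': 5→0 ⇒ 0;  out={4}∪out(0)={4}
  fail(4) 'baad': from fail(3)=12 chase 'd': 12 ⇒ 13;  out={0}∪out(13)={0,4}
  fail(8) 'baca': from fail(7)=6 chase 'a': 6→9→0 ⇒ 5;  out={2}∪out(5)={2}

Run:
[0] read 'b'  n0⇒n1  → match P5@[0:0]
[1] read 'a'  n1⇒n2
[2] read 'a'  n2⇒n3
[3] read 'd'  n3⇒n4  → match P0@[0:3],P4@[1:3]
[4] read 'b'  n4⇒n1 (via fail)  → match P5@[4:4]
[5] read 'a'  n1⇒n2
[6] read 'c'  n2⇒n7  → match P1@[5:6]
[7] read 'a'  n7⇒n8  → match P2@[4:7]
[8] read 'b'  n8⇒n1 (via fail)  → match P5@[8:8]
[9] read 'b'  n1⇒n1 (via fail)  → match P5@[9:9]
[10] read 'a'  n1⇒n2
[11] read 'c'  n2⇒n7  → match P1@[10:11]
[12] read 'a'  n7⇒n8  → match P2@[9:12]
[13] read 'c'  n8⇒n6 (via fail)  → match P1@[12:13]
[14] read 'd'  n6⇒n10 (via fail)
[15] read 'b'  n10⇒n11  → match P3@[13:15],P5@[15:15]
[16] read 'd'  n11⇒n0 (via fail)
[17] read 'd'  n0⇒n0
[18] read 'a'  n0⇒n5
[19] read 'c'  n5⇒n6  → match P1@[18:19]
[20] read 'b'  n6⇒n1 (via fail)  → match P5@[20:20]
[21] read 'a'  n1⇒n2
[22] read 'a'  n2⇒n3
[23] read 'd'  n3⇒n4  → match P0@[20:23],P4@[21:23]
[24] read 'c'  n4⇒n9 (via fail)
[25] read 'c'  n9⇒n9 (via fail)
[26] read 'd'  n9⇒n10
[27] read 'b'  n10⇒n11  → match P3@[25:27],P5@[27:27]
[28] read 'c'  n11⇒n9 (via fail)
[29] read 'a'  n9⇒n5 (via fail)
[30] read 'c'  n5⇒n6  → match P1@[29:30]
[31] read 'a'  n6⇒n5 (via fail)
[32] read 'a'  n5⇒n12
[33] read 'd'  n12⇒n13  → match P4@[31:33]
[34] read 'b'  n13⇒n1 (via fail)  → match P5@[34:34]
[35] read 'a'  n1⇒n2
[36] read 'c'  n2⇒n7  → match P1@[35:36]
[37] read 'a'  n7⇒n8  → match P2@[34:37]
[38] read 'c'  n8⇒n6 (via fail)  → match P1@[37:38]
[39] read 'b'  n6⇒n1 (via fail)  → match P5@[39:39]
[40] read 'b'  n1⇒n1 (via fail)  → match P5@[40:40]
[41] read 'c'  n1⇒n9 (via fail)
[42] read 'a'  n9⇒n5 (via fail)
[43] read 'c'  n5⇒n6  → match P1@[42:43]
[44] read 'b'  n6⇒n1 (via fail)  → match P5@[44:44]
[45] read 'a'  n1⇒n2
[46] read 'c'  n2⇒n7  → match P1@[45:46]
[47] read 'a'  n7⇒n8  → match P2@[44:47]
[48] read 'a'  n8⇒n12 (via fail)
[49] read 'c'  n12⇒n6 (via fail)  → match P1@[48:49]
[50] read 'a'  n6⇒n5 (via fail)
[51] read 'a'  n5⇒n12

Matches: [[0,5],[3,0],[3,4],[4,5],[6,1],[7,2],[8,5],[9,5],[11,1],[12,2],[13,1],[15,3],[15,5],[19,1],[20,5],[23,0],[23,4],[27,3],[27,5],[30,1],[33,4],[34,5],[36,1],[37,2],[38,1],[39,5],[40,5],[43,1],[44,5],[46,1],[47,2],[49,1]]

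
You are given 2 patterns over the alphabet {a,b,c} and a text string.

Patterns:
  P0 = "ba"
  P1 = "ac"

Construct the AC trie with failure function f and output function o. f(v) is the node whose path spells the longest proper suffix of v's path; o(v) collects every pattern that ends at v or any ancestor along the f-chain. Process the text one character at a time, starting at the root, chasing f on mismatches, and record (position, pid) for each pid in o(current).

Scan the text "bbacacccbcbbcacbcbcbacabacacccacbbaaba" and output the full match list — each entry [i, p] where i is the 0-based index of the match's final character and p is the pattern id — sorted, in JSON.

Build automaton:
Trie (insert patterns):
  0='ε' goto a→3 b→1
  1='b' goto a→2
  2='ba' goto ·  ←P0
  3='a' goto c→4
  4='ac' goto ·  ←P1

Failure links (BFS by depth):
  fail(1) 'b': from fail(0)=0 chase 'b': 0 ⇒ 0;  out=∅∪out(0)=∅
  fail(3) 'a': from fail(0)=0 chase 'a': 0 ⇒ 0;  out=∅∪out(0)=∅
  fail(2) 'ba': from fail(1)=0 chase 'a': 0 ⇒ 3;  out={0}∪out(3)={0}
  fail(4) 'ac': from fail(3)=0 chase 'c': 0 ⇒ 0;  out={1}∪out(0)={1}

Text stream:
pos 0 'b': at 1
pos 1 'b': at 1 (via fail)
pos 2 'a': at 2  emit P0@[1:2]
pos 3 'c': at 4 (via fail)  emit P1@[2:3]
pos 4 'a': at 3 (via fail)
pos 5 'c': at 4  emit P1@[4:5]
pos 6 'c': at 0 (via fail)
pos 7 'c': at 0
pos 8 'b': at 1
pos 9 'c': at 0 (via fail)
pos 10 'b': at 1
pos 11 'b': at 1 (via fail)
pos 12 'c': at 0 (via fail)
pos 13 'a': at 3
pos 14 'c': at 4  emit P1@[13:14]
pos 15 'b': at 1 (via fail)
pos 16 'c': at 0 (via fail)
pos 17 'b': at 1
pos 18 'c': at 0 (via fail)
pos 19 'b': at 1
pos 20 'a': at 2  emit P0@[19:20]
pos 21 'c': at 4 (via fail)  emit P1@[20:21]
pos 22 'a': at 3 (via fail)
pos 23 'b': at 1 (via fail)
pos 24 'a': at 2  emit P0@[23:24]
pos 25 'c': at 4 (via fail)  emit P1@[24:25]
pos 26 'a': at 3 (via fail)
pos 27 'c': at 4  emit P1@[26:27]
pos 28 'c': at 0 (via fail)
pos 29 'c': at 0
pos 30 'a': at 3
pos 31 'c': at 4  emit P1@[30:31]
pos 32 'b': at 1 (via fail)
pos 33 'b': at 1 (via fail)
pos 34 'a': at 2  emit P0@[33:34]
pos 35 'a': at 3 (via fail)
pos 36 'b': at 1 (via fail)
pos 37 'a': at 2  emit P0@[36:37]

All matches (sorted): [[2,0],[3,1],[5,1],[14,1],[20,0],[21,1],[24,0],[25,1],[27,1],[31,1],[34,0],[37,0]]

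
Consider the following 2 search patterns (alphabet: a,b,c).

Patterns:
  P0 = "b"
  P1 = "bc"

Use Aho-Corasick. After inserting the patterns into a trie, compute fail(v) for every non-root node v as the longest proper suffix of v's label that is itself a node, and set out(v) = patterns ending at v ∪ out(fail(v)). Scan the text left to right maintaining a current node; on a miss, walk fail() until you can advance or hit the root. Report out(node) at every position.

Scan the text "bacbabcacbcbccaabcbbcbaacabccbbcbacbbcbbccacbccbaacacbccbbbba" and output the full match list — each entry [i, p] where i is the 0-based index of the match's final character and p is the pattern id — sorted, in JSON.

Construct AC machine:
Trie nodes:
  n0 'ε': b→1
  n1 'b': c→2  [P0 ends]
  n2 'bc': ·  [P1 ends]

BFS fail/out derivation:
  fail(1) 'b': from fail(0)=0 chase 'b': 0 ⇒ 0;  out={0}∪out(0)={0}
  fail(2) 'bc': from fail(1)=0 chase 'c': 0 ⇒ 0;  out={1}∪out(0)={1}

Scan:
[0] read 'b'  n0⇒n1  → match P0@[0:0]
[1] read 'a'  n1⇒n0 (fail-walked)
[2] read 'c'  n0⇒n0
[3] read 'b'  n0⇒n1  → match P0@[3:3]
[4] read 'a'  n1⇒n0 (fail-walked)
[5] read 'b'  n0⇒n1  → match P0@[5:5]
[6] read 'c'  n1⇒n2  → match P1@[5:6]
[7] read 'a'  n2⇒n0 (fail-walked)
[8] read 'c'  n0⇒n0
[9] read 'b'  n0⇒n1  → match P0@[9:9]
[10] read 'c'  n1⇒n2  → match P1@[9:10]
[11] read 'b'  n2⇒n1 (fail-walked)  → match P0@[11:11]
[12] read 'c'  n1⇒n2  → match P1@[11:12]
[13] read 'c'  n2⇒n0 (fail-walked)
[14] read 'a'  n0⇒n0
[15] read 'a'  n0⇒n0
[16] read 'b'  n0⇒n1  → match P0@[16:16]
[17] read 'c'  n1⇒n2  → match P1@[16:17]
[18] read 'b'  n2⇒n1 (fail-walked)  → match P0@[18:18]
[19] read 'b'  n1⇒n1 (fail-walked)  → match P0@[19:19]
[20] read 'c'  n1⇒n2  → match P1@[19:20]
[21] read 'b'  n2⇒n1 (fail-walked)  → match P0@[21:21]
[22] read 'a'  n1⇒n0 (fail-walked)
[23] read 'a'  n0⇒n0
[24] read 'c'  n0⇒n0
[25] read 'a'  n0⇒n0
[26] read 'b'  n0⇒n1  → match P0@[26:26]
[27] read 'c'  n1⇒n2  → match P1@[26:27]
[28] read 'c'  n2⇒n0 (fail-walked)
[29] read 'b'  n0⇒n1  → match P0@[29:29]
[30] read 'b'  n1⇒n1 (fail-walked)  → match P0@[30:30]
[31] read 'c'  n1⇒n2  → match P1@[30:31]
[32] read 'b'  n2⇒n1 (fail-walked)  → match P0@[32:32]
[33] read 'a'  n1⇒n0 (fail-walked)
[34] read 'c'  n0⇒n0
[35] read 'b'  n0⇒n1  → match P0@[35:35]
[36] read 'b'  n1⇒n1 (fail-walked)  → match P0@[36:36]
[37] read 'c'  n1⇒n2  → match P1@[36:37]
[38] read 'b'  n2⇒n1 (fail-walked)  → match P0@[38:38]
[39] read 'b'  n1⇒n1 (fail-walked)  → match P0@[39:39]
[40] read 'c'  n1⇒n2  → match P1@[39:40]
[41] read 'c'  n2⇒n0 (fail-walked)
[42] read 'a'  n0⇒n0
[43] read 'c'  n0⇒n0
[44] read 'b'  n0⇒n1  → match P0@[44:44]
[45] read 'c'  n1⇒n2  → match P1@[44:45]
[46] read 'c'  n2⇒n0 (fail-walked)
[47] read 'b'  n0⇒n1  → match P0@[47:47]
[48] read 'a'  n1⇒n0 (fail-walked)
[49] read 'a'  n0⇒n0
[50] read 'c'  n0⇒n0
[51] read 'a'  n0⇒n0
[52] read 'c'  n0⇒n0
[53] read 'b'  n0⇒n1  → match P0@[53:53]
[54] read 'c'  n1⇒n2  → match P1@[53:54]
[55] read 'c'  n2⇒n0 (fail-walked)
[56] read 'b'  n0⇒n1  → match P0@[56:56]
[57] read 'b'  n1⇒n1 (fail-walked)  → match P0@[57:57]
[58] read 'b'  n1⇒n1 (fail-walked)  → match P0@[58:58]
[59] read 'b'  n1⇒n1 (fail-walked)  → match P0@[59:59]
[60] read 'a'  n1⇒n0 (fail-walked)

Result: [[0,0],[3,0],[5,0],[6,1],[9,0],[10,1],[11,0],[12,1],[16,0],[17,1],[18,0],[19,0],[20,1],[21,0],[26,0],[27,1],[29,0],[30,0],[31,1],[32,0],[35,0],[36,0],[37,1],[38,0],[39,0],[40,1],[44,0],[45,1],[47,0],[53,0],[54,1],[56,0],[57,0],[58,0],[59,0]]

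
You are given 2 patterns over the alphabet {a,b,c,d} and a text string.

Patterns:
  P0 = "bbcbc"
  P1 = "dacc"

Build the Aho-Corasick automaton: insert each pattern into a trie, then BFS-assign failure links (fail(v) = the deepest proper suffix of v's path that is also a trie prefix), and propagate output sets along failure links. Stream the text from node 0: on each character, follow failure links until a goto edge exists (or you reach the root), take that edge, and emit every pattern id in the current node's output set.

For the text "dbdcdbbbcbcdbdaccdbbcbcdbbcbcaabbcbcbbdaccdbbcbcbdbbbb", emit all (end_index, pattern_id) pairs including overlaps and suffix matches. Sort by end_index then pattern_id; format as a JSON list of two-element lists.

Construct AC machine:
Trie (insert patterns):
  0='ε' goto b→1 d→6
  1='b' goto b→2
  2='bb' goto c→3
  3='bbc' goto b→4
  4='bbcb' goto c→5
  5='bbcbc' goto ·  ←P0
  6='d' goto a→7
  7='da' goto c→8
  8='dac' goto c→9
  9='dacc' goto ·  ←P1

BFS fail/out derivation:
  fail(1) 'b': from fail(0)=0 chase 'b': 0 ⇒ 0;  out=∅∪out(0)=∅
  fail(6) 'd': from fail(0)=0 chase 'd': 0 ⇒ 0;  out=∅∪out(0)=∅
  fail(2) 'bb': from fail(1)=0 chase 'b': 0 ⇒ 1;  out=∅∪out(1)=∅
  fail(7) 'da': from fail(6)=0 chase 'a': 0 ⇒ 0;  out=∅∪out(0)=∅
  fail(3) 'bbc': from fail(2)=1 chase 'c': 1→0 ⇒ 0;  out=∅∪out(0)=∅
  fail(8) 'dac': from fail(7)=0 chase 'c': 0 ⇒ 0;  out=∅∪out(0)=∅
  fail(4) 'bbcb': from fail(3)=0 chase 'b': 0 ⇒ 1;  out=∅∪out(1)=∅
  fail(9) 'dacc': from fail(8)=0 chase 'c': 0 ⇒ 0;  out={1}∪out(0)={1}
  fail(5) 'bbcbc': from fail(4)=1 chase 'c': 1→0 ⇒ 0;  out={0}∪out(0)={0}

Run:
i=0 'd': node 0→6
i=1 'b': node 6→1 (fail-walked)
i=2 'd': node 1→6 (fail-walked)
i=3 'c': node 6→0 (fail-walked)
i=4 'd': node 0→6
i=5 'b': node 6→1 (fail-walked)
i=6 'b': node 1→2
i=7 'b': node 2→2 (fail-walked)
i=8 'c': node 2→3
i=9 'b': node 3→4
i=10 'c': node 4→5  emit P0@[6:10]
i=11 'd': node 5→6 (fail-walked)
i=12 'b': node 6→1 (fail-walked)
i=13 'd': node 1→6 (fail-walked)
i=14 'a': node 6→7
i=15 'c': node 7→8
i=16 'c': node 8→9  emit P1@[13:16]
i=17 'd': node 9→6 (fail-walked)
i=18 'b': node 6→1 (fail-walked)
i=19 'b': node 1→2
i=20 'c': node 2→3
i=21 'b': node 3→4
i=22 'c': node 4→5  emit P0@[18:22]
i=23 'd': node 5→6 (fail-walked)
i=24 'b': node 6→1 (fail-walked)
i=25 'b': node 1→2
i=26 'c': node 2→3
i=27 'b': node 3→4
i=28 'c': node 4→5  emit P0@[24:28]
i=29 'a': node 5→0 (fail-walked)
i=30 'a': node 0→0
i=31 'b': node 0→1
i=32 'b': node 1→2
i=33 'c': node 2→3
i=34 'b': node 3→4
i=35 'c': node 4→5  emit P0@[31:35]
i=36 'b': node 5→1 (fail-walked)
i=37 'b': node 1→2
i=38 'd': node 2→6 (fail-walked)
i=39 'a': node 6→7
i=40 'c': node 7→8
i=41 'c': node 8→9  emit P1@[38:41]
i=42 'd': node 9→6 (fail-walked)
i=43 'b': node 6→1 (fail-walked)
i=44 'b': node 1→2
i=45 'c': node 2→3
i=46 'b': node 3→4
i=47 'c': node 4→5  emit P0@[43:47]
i=48 'b': node 5→1 (fail-walked)
i=49 'd': node 1→6 (fail-walked)
i=50 'b': node 6→1 (fail-walked)
i=51 'b': node 1→2
i=52 'b': node 2→2 (fail-walked)
i=53 'b': node 2→2 (fail-walked)

Result: [[10,0],[16,1],[22,0],[28,0],[35,0],[41,1],[47,0]]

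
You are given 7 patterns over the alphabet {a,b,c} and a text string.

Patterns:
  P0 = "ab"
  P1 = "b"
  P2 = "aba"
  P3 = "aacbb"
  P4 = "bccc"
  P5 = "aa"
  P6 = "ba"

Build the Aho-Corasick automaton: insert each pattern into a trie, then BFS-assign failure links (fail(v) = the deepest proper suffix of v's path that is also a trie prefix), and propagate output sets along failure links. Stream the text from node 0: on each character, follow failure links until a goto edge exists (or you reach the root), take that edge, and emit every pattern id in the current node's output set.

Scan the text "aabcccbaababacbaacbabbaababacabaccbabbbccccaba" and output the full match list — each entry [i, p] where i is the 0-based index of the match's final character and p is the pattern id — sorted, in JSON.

Build automaton:
Trie nodes:
  0='ε' goto a→1 b→3
  1='a' goto a→5 b→2
  2='ab' goto a→4  [P0 ends]
  3='b' goto a→12 c→9  [P1 ends]
  4='aba' goto ·  [P2 ends]
  5='aa' goto c→6  [P5 ends]
  6='aac' goto b→7
  7='aacb' goto b→8
  8='aacbb' goto ·  [P3 ends]
  9='bc' goto c→10
  10='bcc' goto c→11
  11='bccc' goto ·  [P4 ends]
  12='ba' goto ·  [P6 ends]

BFS fail/out derivation:
  fail(1) 'a': from fail(0)=0 chase 'a': 0 ⇒ 0;  out=∅∪out(0)=∅
  fail(3) 'b': from fail(0)=0 chase 'b': 0 ⇒ 0;  out={1}∪out(0)={1}
  fail(2) 'ab': from fail(1)=0 chase 'b': 0 ⇒ 3;  out={0}∪out(3)={0,1}
  fail(5) 'aa': from fail(1)=0 chase 'a': 0 ⇒ 1;  out={5}∪out(1)={5}
  fail(9) 'bc': from fail(3)=0 chase 'c': 0 ⇒ 0;  out=∅∪out(0)=∅
  fail(12) 'ba': from fail(3)=0 chase 'a': 0 ⇒ 1;  out={6}∪out(1)={6}
  fail(4) 'aba': from fail(2)=3 chase 'a': 3 ⇒ 12;  out={2}∪out(12)={2,6}
  fail(6) 'aac': from fail(5)=1 chase 'c': 1→0 ⇒ 0;  out=∅∪out(0)=∅
  fail(10) 'bcc': from fail(9)=0 chase 'c': 0 ⇒ 0;  out=∅∪out(0)=∅
  fail(7) 'aacb': from fail(6)=0 chase 'b': 0 ⇒ 3;  out=∅∪out(3)={1}
  fail(11) 'bccc': from fail(10)=0 chase 'c': 0 ⇒ 0;  out={4}∪out(0)={4}
  fail(8) 'aacbb': from fail(7)=3 chase 'b': 3→0 ⇒ 3;  out={3}∪out(3)={1,3}

Scan:
pos 0 'a': at 1
pos 1 'a': at 5  → match P5@[0:1]
pos 2 'b': at 2 (via fail)  → match P0@[1:2],P1@[2:2]
pos 3 'c': at 9 (via fail)
pos 4 'c': at 10
pos 5 'c': at 11  → match P4@[2:5]
pos 6 'b': at 3 (via fail)  → match P1@[6:6]
pos 7 'a': at 12  → match P6@[6:7]
pos 8 'a': at 5 (via fail)  → match P5@[7:8]
pos 9 'b': at 2 (via fail)  → match P0@[8:9],P1@[9:9]
pos 10 'a': at 4  → match P2@[8:10],P6@[9:10]
pos 11 'b': at 2 (via fail)  → match P0@[10:11],P1@[11:11]
pos 12 'a': at 4  → match P2@[10:12],P6@[11:12]
pos 13 'c': at 0 (via fail)
pos 14 'b': at 3  → match P1@[14:14]
pos 15 'a': at 12  → match P6@[14:15]
pos 16 'a': at 5 (via fail)  → match P5@[15:16]
pos 17 'c': at 6
pos 18 'b': at 7  → match P1@[18:18]
pos 19 'a': at 12 (via fail)  → match P6@[18:19]
pos 20 'b': at 2 (via fail)  → match P0@[19:20],P1@[20:20]
pos 21 'b': at 3 (via fail)  → match P1@[21:21]
pos 22 'a': at 12  → match P6@[21:22]
pos 23 'a': at 5 (via fail)  → match P5@[22:23]
pos 24 'b': at 2 (via fail)  → match P0@[23:24],P1@[24:24]
pos 25 'a': at 4  → match P2@[23:25],P6@[24:25]
pos 26 'b': at 2 (via fail)  → match P0@[25:26],P1@[26:26]
pos 27 'a': at 4  → match P2@[25:27],P6@[26:27]
pos 28 'c': at 0 (via fail)
pos 29 'a': at 1
pos 30 'b': at 2  → match P0@[29:30],P1@[30:30]
pos 31 'a': at 4  → match P2@[29:31],P6@[30:31]
pos 32 'c': at 0 (via fail)
pos 33 'c': at 0
pos 34 'b': at 3  → match P1@[34:34]
pos 35 'a': at 12  → match P6@[34:35]
pos 36 'b': at 2 (via fail)  → match P0@[35:36],P1@[36:36]
pos 37 'b': at 3 (via fail)  → match P1@[37:37]
pos 38 'b': at 3 (via fail)  → match P1@[38:38]
pos 39 'c': at 9
pos 40 'c': at 10
pos 41 'c': at 11  → match P4@[38:41]
pos 42 'c': at 0 (via fail)
pos 43 'a': at 1
pos 44 'b': at 2  → match P0@[43:44],P1@[44:44]
pos 45 'a': at 4  → match P2@[43:45],P6@[44:45]

Result: [[1,5],[2,0],[2,1],[5,4],[6,1],[7,6],[8,5],[9,0],[9,1],[10,2],[10,6],[11,0],[11,1],[12,2],[12,6],[14,1],[15,6],[16,5],[18,1],[19,6],[20,0],[20,1],[21,1],[22,6],[23,5],[24,0],[24,1],[25,2],[25,6],[26,0],[26,1],[27,2],[27,6],[30,0],[30,1],[31,2],[31,6],[34,1],[35,6],[36,0],[36,1],[37,1],[38,1],[41,4],[44,0],[44,1],[45,2],[45,6]]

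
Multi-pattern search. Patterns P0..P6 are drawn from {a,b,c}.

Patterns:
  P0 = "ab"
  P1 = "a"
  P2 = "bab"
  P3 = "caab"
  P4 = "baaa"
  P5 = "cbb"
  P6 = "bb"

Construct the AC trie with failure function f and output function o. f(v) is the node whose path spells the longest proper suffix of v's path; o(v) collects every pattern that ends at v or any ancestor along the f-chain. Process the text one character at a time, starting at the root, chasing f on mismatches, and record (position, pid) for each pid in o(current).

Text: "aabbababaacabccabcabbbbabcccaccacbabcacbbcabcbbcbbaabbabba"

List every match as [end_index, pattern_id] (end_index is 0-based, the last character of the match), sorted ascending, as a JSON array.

Build:
Trie nodes:
  n0 'ε': a→1 b→3 c→6
  n1 'a': b→2  ←P1
  n2 'ab': ·  ←P0
  n3 'b': a→4 b→14
  n4 'ba': a→10 b→5
  n5 'bab': ·  ←P2
  n6 'c': a→7 b→12
  n7 'ca': a→8
  n8 'caa': b→9
  n9 'caab': ·  ←P3
  n10 'baa': a→11
  n11 'baaa': ·  ←P4
  n12 'cb': b→13
  n13 'cbb': ·  ←P5
  n14 'bb': ·  ←P6

Failure links (BFS by depth):
  fail(1) 'a': from fail(0)=0 chase 'a': 0 ⇒ 0;  out={1}∪out(0)={1}
  fail(3) 'b': from fail(0)=0 chase 'b': 0 ⇒ 0;  out=∅∪out(0)=∅
  fail(6) 'c': from fail(0)=0 chase 'c': 0 ⇒ 0;  out=∅∪out(0)=∅
  fail(2) 'ab': from fail(1)=0 chase 'b': 0 ⇒ 3;  out={0}∪out(3)={0}
  fail(4) 'ba': from fail(3)=0 chase 'a': 0 ⇒ 1;  out=∅∪out(1)={1}
  fail(7) 'ca': from fail(6)=0 chase 'a': 0 ⇒ 1;  out=∅∪out(1)={1}
  fail(12) 'cb': from fail(6)=0 chase 'b': 0 ⇒ 3;  out=∅∪out(3)=∅
  fail(14) 'bb': from fail(3)=0 chase 'b': 0 ⇒ 3;  out={6}∪out(3)={6}
  fail(5) 'bab': from fail(4)=1 chase 'b': 1 ⇒ 2;  out={2}∪out(2)={0,2}
  fail(8) 'caa': from fail(7)=1 chase 'a': 1→0 ⇒ 1;  out=∅∪out(1)={1}
  fail(10) 'baa': from fail(4)=1 chase 'a': 1→0 ⇒ 1;  out=∅∪out(1)={1}
  fail(13) 'cbb': from fail(12)=3 chase 'b': 3 ⇒ 14;  out={5}∪out(14)={5,6}
  fail(9) 'caab': from fail(8)=1 chase 'b': 1 ⇒ 2;  out={3}∪out(2)={0,3}
  fail(11) 'baaa': from fail(10)=1 chase 'a': 1→0 ⇒ 1;  out={4}∪out(1)={1,4}

Text stream:
[0] read 'a'  n0⇒n1  emit P1@[0:0]
[1] read 'a'  n1⇒n1 (fail-walked)  emit P1@[1:1]
[2] read 'b'  n1⇒n2  emit P0@[1:2]
[3] read 'b'  n2⇒n14 (fail-walked)  emit P6@[2:3]
[4] read 'a'  n14⇒n4 (fail-walked)  emit P1@[4:4]
[5] read 'b'  n4⇒n5  emit P0@[4:5],P2@[3:5]
[6] read 'a'  n5⇒n4 (fail-walked)  emit P1@[6:6]
[7] read 'b'  n4⇒n5  emit P0@[6:7],P2@[5:7]
[8] read 'a'  n5⇒n4 (fail-walked)  emit P1@[8:8]
[9] read 'a'  n4⇒n10  emit P1@[9:9]
[10] read 'c'  n10⇒n6 (fail-walked)
[11] read 'a'  n6⇒n7  emit P1@[11:11]
[12] read 'b'  n7⇒n2 (fail-walked)  emit P0@[11:12]
[13] read 'c'  n2⇒n6 (fail-walked)
[14] read 'c'  n6⇒n6 (fail-walked)
[15] read 'a'  n6⇒n7  emit P1@[15:15]
[16] read 'b'  n7⇒n2 (fail-walked)  emit P0@[15:16]
[17] read 'c'  n2⇒n6 (fail-walked)
[18] read 'a'  n6⇒n7  emit P1@[18:18]
[19] read 'b'  n7⇒n2 (fail-walked)  emit P0@[18:19]
[20] read 'b'  n2⇒n14 (fail-walked)  emit P6@[19:20]
[21] read 'b'  n14⇒n14 (fail-walked)  emit P6@[20:21]
[22] read 'b'  n14⇒n14 (fail-walked)  emit P6@[21:22]
[23] read 'a'  n14⇒n4 (fail-walked)  emit P1@[23:23]
[24] read 'b'  n4⇒n5  emit P0@[23:24],P2@[22:24]
[25] read 'c'  n5⇒n6 (fail-walked)
[26] read 'c'  n6⇒n6 (fail-walked)
[27] read 'c'  n6⇒n6 (fail-walked)
[28] read 'a'  n6⇒n7  emit P1@[28:28]
[29] read 'c'  n7⇒n6 (fail-walked)
[30] read 'c'  n6⇒n6 (fail-walked)
[31] read 'a'  n6⇒n7  emit P1@[31:31]
[32] read 'c'  n7⇒n6 (fail-walked)
[33] read 'b'  n6⇒n12
[34] read 'a'  n12⇒n4 (fail-walked)  emit P1@[34:34]
[35] read 'b'  n4⇒n5  emit P0@[34:35],P2@[33:35]
[36] read 'c'  n5⇒n6 (fail-walked)
[37] read 'a'  n6⇒n7  emit P1@[37:37]
[38] read 'c'  n7⇒n6 (fail-walked)
[39] read 'b'  n6⇒n12
[40] read 'b'  n12⇒n13  emit P5@[38:40],P6@[39:40]
[41] read 'c'  n13⇒n6 (fail-walked)
[42] read 'a'  n6⇒n7  emit P1@[42:42]
[43] read 'b'  n7⇒n2 (fail-walked)  emit P0@[42:43]
[44] read 'c'  n2⇒n6 (fail-walked)
[45] read 'b'  n6⇒n12
[46] read 'b'  n12⇒n13  emit P5@[44:46],P6@[45:46]
[47] read 'c'  n13⇒n6 (fail-walked)
[48] read 'b'  n6⇒n12
[49] read 'b'  n12⇒n13  emit P5@[47:49],P6@[48:49]
[50] read 'a'  n13⇒n4 (fail-walked)  emit P1@[50:50]
[51] read 'a'  n4⇒n10  emit P1@[51:51]
[52] read 'b'  n10⇒n2 (fail-walked)  emit P0@[51:52]
[53] read 'b'  n2⇒n14 (fail-walked)  emit P6@[52:53]
[54] read 'a'  n14⇒n4 (fail-walked)  emit P1@[54:54]
[55] read 'b'  n4⇒n5  emit P0@[54:55],P2@[53:55]
[56] read 'b'  n5⇒n14 (fail-walked)  emit P6@[55:56]
[57] read 'a'  n14⇒n4 (fail-walked)  emit P1@[57:57]

Result: [[0,1],[1,1],[2,0],[3,6],[4,1],[5,0],[5,2],[6,1],[7,0],[7,2],[8,1],[9,1],[11,1],[12,0],[15,1],[16,0],[18,1],[19,0],[20,6],[21,6],[22,6],[23,1],[24,0],[24,2],[28,1],[31,1],[34,1],[35,0],[35,2],[37,1],[40,5],[40,6],[42,1],[43,0],[46,5],[46,6],[49,5],[49,6],[50,1],[51,1],[52,0],[53,6],[54,1],[55,0],[55,2],[56,6],[57,1]]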